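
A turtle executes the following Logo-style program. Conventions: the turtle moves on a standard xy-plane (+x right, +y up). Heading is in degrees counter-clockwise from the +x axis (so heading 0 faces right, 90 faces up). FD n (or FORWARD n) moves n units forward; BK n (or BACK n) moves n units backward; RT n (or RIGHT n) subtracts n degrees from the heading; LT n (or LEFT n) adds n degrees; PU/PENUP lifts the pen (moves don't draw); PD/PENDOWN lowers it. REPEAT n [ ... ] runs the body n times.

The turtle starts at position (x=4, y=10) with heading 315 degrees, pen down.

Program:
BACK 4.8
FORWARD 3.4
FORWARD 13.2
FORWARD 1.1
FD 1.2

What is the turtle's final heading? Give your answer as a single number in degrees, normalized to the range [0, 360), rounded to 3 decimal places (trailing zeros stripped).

Executing turtle program step by step:
Start: pos=(4,10), heading=315, pen down
BK 4.8: (4,10) -> (0.606,13.394) [heading=315, draw]
FD 3.4: (0.606,13.394) -> (3.01,10.99) [heading=315, draw]
FD 13.2: (3.01,10.99) -> (12.344,1.656) [heading=315, draw]
FD 1.1: (12.344,1.656) -> (13.122,0.878) [heading=315, draw]
FD 1.2: (13.122,0.878) -> (13.97,0.03) [heading=315, draw]
Final: pos=(13.97,0.03), heading=315, 5 segment(s) drawn

Answer: 315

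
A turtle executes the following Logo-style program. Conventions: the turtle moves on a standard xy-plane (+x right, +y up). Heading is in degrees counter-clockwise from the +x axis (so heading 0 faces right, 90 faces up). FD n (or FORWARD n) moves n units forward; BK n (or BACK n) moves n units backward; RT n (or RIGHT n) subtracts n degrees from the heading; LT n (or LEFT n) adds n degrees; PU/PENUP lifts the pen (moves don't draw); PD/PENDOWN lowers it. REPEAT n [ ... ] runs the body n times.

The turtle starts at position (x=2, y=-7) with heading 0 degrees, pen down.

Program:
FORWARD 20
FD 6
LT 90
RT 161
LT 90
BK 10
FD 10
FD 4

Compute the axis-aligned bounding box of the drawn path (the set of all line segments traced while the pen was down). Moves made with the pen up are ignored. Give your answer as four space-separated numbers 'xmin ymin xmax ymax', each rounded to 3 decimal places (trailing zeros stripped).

Answer: 2 -10.256 31.782 -5.698

Derivation:
Executing turtle program step by step:
Start: pos=(2,-7), heading=0, pen down
FD 20: (2,-7) -> (22,-7) [heading=0, draw]
FD 6: (22,-7) -> (28,-7) [heading=0, draw]
LT 90: heading 0 -> 90
RT 161: heading 90 -> 289
LT 90: heading 289 -> 19
BK 10: (28,-7) -> (18.545,-10.256) [heading=19, draw]
FD 10: (18.545,-10.256) -> (28,-7) [heading=19, draw]
FD 4: (28,-7) -> (31.782,-5.698) [heading=19, draw]
Final: pos=(31.782,-5.698), heading=19, 5 segment(s) drawn

Segment endpoints: x in {2, 18.545, 22, 28, 31.782}, y in {-10.256, -7, -5.698}
xmin=2, ymin=-10.256, xmax=31.782, ymax=-5.698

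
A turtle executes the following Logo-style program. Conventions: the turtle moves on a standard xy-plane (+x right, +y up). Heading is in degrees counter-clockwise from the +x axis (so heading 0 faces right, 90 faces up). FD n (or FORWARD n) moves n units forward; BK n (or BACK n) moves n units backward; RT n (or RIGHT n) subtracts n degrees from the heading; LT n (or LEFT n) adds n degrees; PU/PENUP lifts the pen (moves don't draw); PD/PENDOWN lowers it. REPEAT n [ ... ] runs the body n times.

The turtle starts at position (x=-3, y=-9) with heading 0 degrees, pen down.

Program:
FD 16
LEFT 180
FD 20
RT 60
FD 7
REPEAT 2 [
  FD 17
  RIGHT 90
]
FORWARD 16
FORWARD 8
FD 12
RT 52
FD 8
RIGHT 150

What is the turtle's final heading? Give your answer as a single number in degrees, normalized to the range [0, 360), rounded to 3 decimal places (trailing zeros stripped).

Answer: 98

Derivation:
Executing turtle program step by step:
Start: pos=(-3,-9), heading=0, pen down
FD 16: (-3,-9) -> (13,-9) [heading=0, draw]
LT 180: heading 0 -> 180
FD 20: (13,-9) -> (-7,-9) [heading=180, draw]
RT 60: heading 180 -> 120
FD 7: (-7,-9) -> (-10.5,-2.938) [heading=120, draw]
REPEAT 2 [
  -- iteration 1/2 --
  FD 17: (-10.5,-2.938) -> (-19,11.785) [heading=120, draw]
  RT 90: heading 120 -> 30
  -- iteration 2/2 --
  FD 17: (-19,11.785) -> (-4.278,20.285) [heading=30, draw]
  RT 90: heading 30 -> 300
]
FD 16: (-4.278,20.285) -> (3.722,6.428) [heading=300, draw]
FD 8: (3.722,6.428) -> (7.722,-0.5) [heading=300, draw]
FD 12: (7.722,-0.5) -> (13.722,-10.892) [heading=300, draw]
RT 52: heading 300 -> 248
FD 8: (13.722,-10.892) -> (10.726,-18.31) [heading=248, draw]
RT 150: heading 248 -> 98
Final: pos=(10.726,-18.31), heading=98, 9 segment(s) drawn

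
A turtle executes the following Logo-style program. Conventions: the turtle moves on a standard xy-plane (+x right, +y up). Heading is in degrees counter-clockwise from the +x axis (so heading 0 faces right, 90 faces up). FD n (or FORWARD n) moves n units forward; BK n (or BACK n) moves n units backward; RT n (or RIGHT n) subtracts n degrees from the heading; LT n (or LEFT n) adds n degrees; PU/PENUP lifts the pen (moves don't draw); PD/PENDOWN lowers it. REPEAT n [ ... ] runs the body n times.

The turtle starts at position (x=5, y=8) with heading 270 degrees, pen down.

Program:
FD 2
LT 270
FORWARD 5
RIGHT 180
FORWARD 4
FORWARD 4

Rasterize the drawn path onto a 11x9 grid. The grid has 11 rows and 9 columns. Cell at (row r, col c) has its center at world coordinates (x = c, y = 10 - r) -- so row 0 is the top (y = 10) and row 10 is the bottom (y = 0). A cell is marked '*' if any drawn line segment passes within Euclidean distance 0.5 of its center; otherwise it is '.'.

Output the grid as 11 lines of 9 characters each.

Segment 0: (5,8) -> (5,6)
Segment 1: (5,6) -> (0,6)
Segment 2: (0,6) -> (4,6)
Segment 3: (4,6) -> (8,6)

Answer: .........
.........
.....*...
.....*...
*********
.........
.........
.........
.........
.........
.........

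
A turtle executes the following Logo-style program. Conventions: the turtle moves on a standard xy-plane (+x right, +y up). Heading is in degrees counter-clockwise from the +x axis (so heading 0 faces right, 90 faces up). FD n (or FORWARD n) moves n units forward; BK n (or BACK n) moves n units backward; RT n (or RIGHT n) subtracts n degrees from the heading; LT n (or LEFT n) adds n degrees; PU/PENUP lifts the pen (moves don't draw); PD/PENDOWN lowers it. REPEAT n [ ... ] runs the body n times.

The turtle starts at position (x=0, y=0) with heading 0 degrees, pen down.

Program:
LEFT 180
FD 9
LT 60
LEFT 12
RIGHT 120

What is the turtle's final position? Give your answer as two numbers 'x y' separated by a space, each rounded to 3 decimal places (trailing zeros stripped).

Executing turtle program step by step:
Start: pos=(0,0), heading=0, pen down
LT 180: heading 0 -> 180
FD 9: (0,0) -> (-9,0) [heading=180, draw]
LT 60: heading 180 -> 240
LT 12: heading 240 -> 252
RT 120: heading 252 -> 132
Final: pos=(-9,0), heading=132, 1 segment(s) drawn

Answer: -9 0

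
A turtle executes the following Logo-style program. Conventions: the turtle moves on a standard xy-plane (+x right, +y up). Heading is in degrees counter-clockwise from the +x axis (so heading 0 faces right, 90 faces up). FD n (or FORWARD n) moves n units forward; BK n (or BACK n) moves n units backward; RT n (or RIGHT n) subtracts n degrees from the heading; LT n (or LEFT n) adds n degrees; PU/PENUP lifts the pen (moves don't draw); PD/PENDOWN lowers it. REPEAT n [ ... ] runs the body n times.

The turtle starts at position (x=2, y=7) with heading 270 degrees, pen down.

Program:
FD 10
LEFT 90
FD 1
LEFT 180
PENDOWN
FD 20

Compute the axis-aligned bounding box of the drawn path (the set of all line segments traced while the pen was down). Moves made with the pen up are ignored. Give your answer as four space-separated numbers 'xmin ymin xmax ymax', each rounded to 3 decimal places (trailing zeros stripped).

Executing turtle program step by step:
Start: pos=(2,7), heading=270, pen down
FD 10: (2,7) -> (2,-3) [heading=270, draw]
LT 90: heading 270 -> 0
FD 1: (2,-3) -> (3,-3) [heading=0, draw]
LT 180: heading 0 -> 180
PD: pen down
FD 20: (3,-3) -> (-17,-3) [heading=180, draw]
Final: pos=(-17,-3), heading=180, 3 segment(s) drawn

Segment endpoints: x in {-17, 2, 2, 3}, y in {-3, -3, -3, 7}
xmin=-17, ymin=-3, xmax=3, ymax=7

Answer: -17 -3 3 7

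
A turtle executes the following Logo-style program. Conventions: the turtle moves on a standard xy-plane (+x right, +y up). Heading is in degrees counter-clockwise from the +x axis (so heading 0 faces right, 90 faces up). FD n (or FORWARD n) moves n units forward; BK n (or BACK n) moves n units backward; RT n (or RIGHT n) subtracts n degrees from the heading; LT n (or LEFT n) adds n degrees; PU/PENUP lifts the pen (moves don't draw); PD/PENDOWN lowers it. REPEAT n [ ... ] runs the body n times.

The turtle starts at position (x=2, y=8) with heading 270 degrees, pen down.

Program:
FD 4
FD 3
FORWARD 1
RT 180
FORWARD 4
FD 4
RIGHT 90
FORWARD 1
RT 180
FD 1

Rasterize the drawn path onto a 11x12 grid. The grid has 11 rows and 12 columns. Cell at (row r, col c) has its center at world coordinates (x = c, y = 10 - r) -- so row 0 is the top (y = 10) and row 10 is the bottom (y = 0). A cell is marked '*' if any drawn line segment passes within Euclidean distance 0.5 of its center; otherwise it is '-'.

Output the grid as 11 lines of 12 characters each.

Answer: ------------
------------
--**--------
--*---------
--*---------
--*---------
--*---------
--*---------
--*---------
--*---------
--*---------

Derivation:
Segment 0: (2,8) -> (2,4)
Segment 1: (2,4) -> (2,1)
Segment 2: (2,1) -> (2,0)
Segment 3: (2,0) -> (2,4)
Segment 4: (2,4) -> (2,8)
Segment 5: (2,8) -> (3,8)
Segment 6: (3,8) -> (2,8)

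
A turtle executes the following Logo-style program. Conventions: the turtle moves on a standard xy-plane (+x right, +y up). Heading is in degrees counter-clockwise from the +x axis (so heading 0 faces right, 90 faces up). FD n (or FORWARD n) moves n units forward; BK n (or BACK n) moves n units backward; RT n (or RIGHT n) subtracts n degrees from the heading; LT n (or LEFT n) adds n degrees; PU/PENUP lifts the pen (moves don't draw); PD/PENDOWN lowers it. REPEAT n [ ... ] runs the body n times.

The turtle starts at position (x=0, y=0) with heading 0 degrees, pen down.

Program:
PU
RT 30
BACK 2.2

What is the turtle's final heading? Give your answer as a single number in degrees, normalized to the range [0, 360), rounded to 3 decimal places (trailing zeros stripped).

Answer: 330

Derivation:
Executing turtle program step by step:
Start: pos=(0,0), heading=0, pen down
PU: pen up
RT 30: heading 0 -> 330
BK 2.2: (0,0) -> (-1.905,1.1) [heading=330, move]
Final: pos=(-1.905,1.1), heading=330, 0 segment(s) drawn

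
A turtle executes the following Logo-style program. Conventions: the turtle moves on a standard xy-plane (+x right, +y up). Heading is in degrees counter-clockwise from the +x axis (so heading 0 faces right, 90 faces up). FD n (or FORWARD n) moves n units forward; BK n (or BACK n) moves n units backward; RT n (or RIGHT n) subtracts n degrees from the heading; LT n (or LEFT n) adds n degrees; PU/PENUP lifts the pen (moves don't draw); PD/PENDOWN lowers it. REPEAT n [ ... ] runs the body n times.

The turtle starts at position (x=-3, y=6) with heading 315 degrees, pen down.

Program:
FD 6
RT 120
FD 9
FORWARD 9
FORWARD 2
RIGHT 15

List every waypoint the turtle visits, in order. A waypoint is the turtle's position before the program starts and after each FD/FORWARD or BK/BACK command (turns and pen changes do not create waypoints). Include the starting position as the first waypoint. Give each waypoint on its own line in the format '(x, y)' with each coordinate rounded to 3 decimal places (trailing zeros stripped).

Answer: (-3, 6)
(1.243, 1.757)
(-7.451, -0.572)
(-16.144, -2.901)
(-18.076, -3.419)

Derivation:
Executing turtle program step by step:
Start: pos=(-3,6), heading=315, pen down
FD 6: (-3,6) -> (1.243,1.757) [heading=315, draw]
RT 120: heading 315 -> 195
FD 9: (1.243,1.757) -> (-7.451,-0.572) [heading=195, draw]
FD 9: (-7.451,-0.572) -> (-16.144,-2.901) [heading=195, draw]
FD 2: (-16.144,-2.901) -> (-18.076,-3.419) [heading=195, draw]
RT 15: heading 195 -> 180
Final: pos=(-18.076,-3.419), heading=180, 4 segment(s) drawn
Waypoints (5 total):
(-3, 6)
(1.243, 1.757)
(-7.451, -0.572)
(-16.144, -2.901)
(-18.076, -3.419)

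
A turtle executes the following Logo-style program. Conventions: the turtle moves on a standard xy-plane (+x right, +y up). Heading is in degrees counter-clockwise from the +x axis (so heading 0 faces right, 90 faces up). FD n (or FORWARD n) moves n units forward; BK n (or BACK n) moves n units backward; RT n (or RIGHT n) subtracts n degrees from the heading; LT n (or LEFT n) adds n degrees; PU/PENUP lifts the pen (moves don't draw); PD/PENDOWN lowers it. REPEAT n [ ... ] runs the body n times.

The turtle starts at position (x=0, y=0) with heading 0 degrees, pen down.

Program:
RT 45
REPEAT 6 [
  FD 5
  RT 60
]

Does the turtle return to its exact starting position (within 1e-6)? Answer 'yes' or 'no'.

Answer: yes

Derivation:
Executing turtle program step by step:
Start: pos=(0,0), heading=0, pen down
RT 45: heading 0 -> 315
REPEAT 6 [
  -- iteration 1/6 --
  FD 5: (0,0) -> (3.536,-3.536) [heading=315, draw]
  RT 60: heading 315 -> 255
  -- iteration 2/6 --
  FD 5: (3.536,-3.536) -> (2.241,-8.365) [heading=255, draw]
  RT 60: heading 255 -> 195
  -- iteration 3/6 --
  FD 5: (2.241,-8.365) -> (-2.588,-9.659) [heading=195, draw]
  RT 60: heading 195 -> 135
  -- iteration 4/6 --
  FD 5: (-2.588,-9.659) -> (-6.124,-6.124) [heading=135, draw]
  RT 60: heading 135 -> 75
  -- iteration 5/6 --
  FD 5: (-6.124,-6.124) -> (-4.83,-1.294) [heading=75, draw]
  RT 60: heading 75 -> 15
  -- iteration 6/6 --
  FD 5: (-4.83,-1.294) -> (0,0) [heading=15, draw]
  RT 60: heading 15 -> 315
]
Final: pos=(0,0), heading=315, 6 segment(s) drawn

Start position: (0, 0)
Final position: (0, 0)
Distance = 0; < 1e-6 -> CLOSED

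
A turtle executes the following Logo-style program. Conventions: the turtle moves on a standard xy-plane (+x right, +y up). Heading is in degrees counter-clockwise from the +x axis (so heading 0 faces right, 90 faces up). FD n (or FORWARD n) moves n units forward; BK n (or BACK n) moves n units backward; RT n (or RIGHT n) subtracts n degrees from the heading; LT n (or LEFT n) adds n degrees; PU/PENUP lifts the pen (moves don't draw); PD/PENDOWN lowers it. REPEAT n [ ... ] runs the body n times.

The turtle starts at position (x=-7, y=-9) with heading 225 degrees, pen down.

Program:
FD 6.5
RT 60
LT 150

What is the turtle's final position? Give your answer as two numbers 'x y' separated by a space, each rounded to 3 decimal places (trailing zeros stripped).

Executing turtle program step by step:
Start: pos=(-7,-9), heading=225, pen down
FD 6.5: (-7,-9) -> (-11.596,-13.596) [heading=225, draw]
RT 60: heading 225 -> 165
LT 150: heading 165 -> 315
Final: pos=(-11.596,-13.596), heading=315, 1 segment(s) drawn

Answer: -11.596 -13.596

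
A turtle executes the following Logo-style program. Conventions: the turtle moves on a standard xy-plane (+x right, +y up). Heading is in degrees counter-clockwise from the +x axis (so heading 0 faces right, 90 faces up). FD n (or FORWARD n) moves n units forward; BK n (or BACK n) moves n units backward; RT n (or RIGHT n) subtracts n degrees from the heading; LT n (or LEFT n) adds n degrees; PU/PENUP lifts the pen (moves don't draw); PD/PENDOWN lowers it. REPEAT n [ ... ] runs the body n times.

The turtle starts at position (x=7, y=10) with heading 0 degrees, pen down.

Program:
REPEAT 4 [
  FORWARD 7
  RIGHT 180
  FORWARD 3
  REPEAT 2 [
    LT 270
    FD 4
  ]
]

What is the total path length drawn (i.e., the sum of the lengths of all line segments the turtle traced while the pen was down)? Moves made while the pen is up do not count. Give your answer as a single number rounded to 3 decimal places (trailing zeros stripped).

Answer: 72

Derivation:
Executing turtle program step by step:
Start: pos=(7,10), heading=0, pen down
REPEAT 4 [
  -- iteration 1/4 --
  FD 7: (7,10) -> (14,10) [heading=0, draw]
  RT 180: heading 0 -> 180
  FD 3: (14,10) -> (11,10) [heading=180, draw]
  REPEAT 2 [
    -- iteration 1/2 --
    LT 270: heading 180 -> 90
    FD 4: (11,10) -> (11,14) [heading=90, draw]
    -- iteration 2/2 --
    LT 270: heading 90 -> 0
    FD 4: (11,14) -> (15,14) [heading=0, draw]
  ]
  -- iteration 2/4 --
  FD 7: (15,14) -> (22,14) [heading=0, draw]
  RT 180: heading 0 -> 180
  FD 3: (22,14) -> (19,14) [heading=180, draw]
  REPEAT 2 [
    -- iteration 1/2 --
    LT 270: heading 180 -> 90
    FD 4: (19,14) -> (19,18) [heading=90, draw]
    -- iteration 2/2 --
    LT 270: heading 90 -> 0
    FD 4: (19,18) -> (23,18) [heading=0, draw]
  ]
  -- iteration 3/4 --
  FD 7: (23,18) -> (30,18) [heading=0, draw]
  RT 180: heading 0 -> 180
  FD 3: (30,18) -> (27,18) [heading=180, draw]
  REPEAT 2 [
    -- iteration 1/2 --
    LT 270: heading 180 -> 90
    FD 4: (27,18) -> (27,22) [heading=90, draw]
    -- iteration 2/2 --
    LT 270: heading 90 -> 0
    FD 4: (27,22) -> (31,22) [heading=0, draw]
  ]
  -- iteration 4/4 --
  FD 7: (31,22) -> (38,22) [heading=0, draw]
  RT 180: heading 0 -> 180
  FD 3: (38,22) -> (35,22) [heading=180, draw]
  REPEAT 2 [
    -- iteration 1/2 --
    LT 270: heading 180 -> 90
    FD 4: (35,22) -> (35,26) [heading=90, draw]
    -- iteration 2/2 --
    LT 270: heading 90 -> 0
    FD 4: (35,26) -> (39,26) [heading=0, draw]
  ]
]
Final: pos=(39,26), heading=0, 16 segment(s) drawn

Segment lengths:
  seg 1: (7,10) -> (14,10), length = 7
  seg 2: (14,10) -> (11,10), length = 3
  seg 3: (11,10) -> (11,14), length = 4
  seg 4: (11,14) -> (15,14), length = 4
  seg 5: (15,14) -> (22,14), length = 7
  seg 6: (22,14) -> (19,14), length = 3
  seg 7: (19,14) -> (19,18), length = 4
  seg 8: (19,18) -> (23,18), length = 4
  seg 9: (23,18) -> (30,18), length = 7
  seg 10: (30,18) -> (27,18), length = 3
  seg 11: (27,18) -> (27,22), length = 4
  seg 12: (27,22) -> (31,22), length = 4
  seg 13: (31,22) -> (38,22), length = 7
  seg 14: (38,22) -> (35,22), length = 3
  seg 15: (35,22) -> (35,26), length = 4
  seg 16: (35,26) -> (39,26), length = 4
Total = 72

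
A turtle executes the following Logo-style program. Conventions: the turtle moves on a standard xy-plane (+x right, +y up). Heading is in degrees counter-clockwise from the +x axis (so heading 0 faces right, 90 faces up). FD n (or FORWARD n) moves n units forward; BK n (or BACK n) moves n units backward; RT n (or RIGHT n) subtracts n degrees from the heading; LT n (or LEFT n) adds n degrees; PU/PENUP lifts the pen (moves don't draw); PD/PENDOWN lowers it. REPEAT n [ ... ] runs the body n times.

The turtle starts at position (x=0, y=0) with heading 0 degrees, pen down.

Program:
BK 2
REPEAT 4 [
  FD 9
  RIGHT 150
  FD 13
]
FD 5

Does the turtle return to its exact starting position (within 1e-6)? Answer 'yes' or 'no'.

Executing turtle program step by step:
Start: pos=(0,0), heading=0, pen down
BK 2: (0,0) -> (-2,0) [heading=0, draw]
REPEAT 4 [
  -- iteration 1/4 --
  FD 9: (-2,0) -> (7,0) [heading=0, draw]
  RT 150: heading 0 -> 210
  FD 13: (7,0) -> (-4.258,-6.5) [heading=210, draw]
  -- iteration 2/4 --
  FD 9: (-4.258,-6.5) -> (-12.053,-11) [heading=210, draw]
  RT 150: heading 210 -> 60
  FD 13: (-12.053,-11) -> (-5.553,0.258) [heading=60, draw]
  -- iteration 3/4 --
  FD 9: (-5.553,0.258) -> (-1.053,8.053) [heading=60, draw]
  RT 150: heading 60 -> 270
  FD 13: (-1.053,8.053) -> (-1.053,-4.947) [heading=270, draw]
  -- iteration 4/4 --
  FD 9: (-1.053,-4.947) -> (-1.053,-13.947) [heading=270, draw]
  RT 150: heading 270 -> 120
  FD 13: (-1.053,-13.947) -> (-7.553,-2.689) [heading=120, draw]
]
FD 5: (-7.553,-2.689) -> (-10.053,1.641) [heading=120, draw]
Final: pos=(-10.053,1.641), heading=120, 10 segment(s) drawn

Start position: (0, 0)
Final position: (-10.053, 1.641)
Distance = 10.186; >= 1e-6 -> NOT closed

Answer: no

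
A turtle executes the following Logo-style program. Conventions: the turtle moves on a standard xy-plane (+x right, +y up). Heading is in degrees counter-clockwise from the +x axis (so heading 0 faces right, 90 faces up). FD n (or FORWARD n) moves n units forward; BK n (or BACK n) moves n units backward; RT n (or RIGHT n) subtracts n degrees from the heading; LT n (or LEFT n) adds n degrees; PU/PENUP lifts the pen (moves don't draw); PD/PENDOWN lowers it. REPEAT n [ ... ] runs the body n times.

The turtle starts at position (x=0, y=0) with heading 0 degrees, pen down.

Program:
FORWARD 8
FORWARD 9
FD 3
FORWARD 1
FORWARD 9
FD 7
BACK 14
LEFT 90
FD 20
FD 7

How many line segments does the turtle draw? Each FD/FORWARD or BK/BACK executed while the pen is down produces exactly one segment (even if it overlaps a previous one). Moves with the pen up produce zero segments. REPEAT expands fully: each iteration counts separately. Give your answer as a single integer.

Answer: 9

Derivation:
Executing turtle program step by step:
Start: pos=(0,0), heading=0, pen down
FD 8: (0,0) -> (8,0) [heading=0, draw]
FD 9: (8,0) -> (17,0) [heading=0, draw]
FD 3: (17,0) -> (20,0) [heading=0, draw]
FD 1: (20,0) -> (21,0) [heading=0, draw]
FD 9: (21,0) -> (30,0) [heading=0, draw]
FD 7: (30,0) -> (37,0) [heading=0, draw]
BK 14: (37,0) -> (23,0) [heading=0, draw]
LT 90: heading 0 -> 90
FD 20: (23,0) -> (23,20) [heading=90, draw]
FD 7: (23,20) -> (23,27) [heading=90, draw]
Final: pos=(23,27), heading=90, 9 segment(s) drawn
Segments drawn: 9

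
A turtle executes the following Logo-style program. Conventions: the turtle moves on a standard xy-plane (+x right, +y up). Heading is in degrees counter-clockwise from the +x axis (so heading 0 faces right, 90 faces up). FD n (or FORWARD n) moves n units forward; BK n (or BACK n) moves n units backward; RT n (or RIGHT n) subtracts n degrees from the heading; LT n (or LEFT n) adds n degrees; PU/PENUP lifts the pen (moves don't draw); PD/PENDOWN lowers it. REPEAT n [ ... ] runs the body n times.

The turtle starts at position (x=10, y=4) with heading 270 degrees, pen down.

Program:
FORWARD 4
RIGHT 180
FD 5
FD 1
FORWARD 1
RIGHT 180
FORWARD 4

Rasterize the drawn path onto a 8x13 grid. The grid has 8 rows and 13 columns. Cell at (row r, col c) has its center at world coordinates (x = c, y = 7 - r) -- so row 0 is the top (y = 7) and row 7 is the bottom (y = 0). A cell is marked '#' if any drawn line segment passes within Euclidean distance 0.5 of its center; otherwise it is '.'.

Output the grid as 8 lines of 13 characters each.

Answer: ..........#..
..........#..
..........#..
..........#..
..........#..
..........#..
..........#..
..........#..

Derivation:
Segment 0: (10,4) -> (10,0)
Segment 1: (10,0) -> (10,5)
Segment 2: (10,5) -> (10,6)
Segment 3: (10,6) -> (10,7)
Segment 4: (10,7) -> (10,3)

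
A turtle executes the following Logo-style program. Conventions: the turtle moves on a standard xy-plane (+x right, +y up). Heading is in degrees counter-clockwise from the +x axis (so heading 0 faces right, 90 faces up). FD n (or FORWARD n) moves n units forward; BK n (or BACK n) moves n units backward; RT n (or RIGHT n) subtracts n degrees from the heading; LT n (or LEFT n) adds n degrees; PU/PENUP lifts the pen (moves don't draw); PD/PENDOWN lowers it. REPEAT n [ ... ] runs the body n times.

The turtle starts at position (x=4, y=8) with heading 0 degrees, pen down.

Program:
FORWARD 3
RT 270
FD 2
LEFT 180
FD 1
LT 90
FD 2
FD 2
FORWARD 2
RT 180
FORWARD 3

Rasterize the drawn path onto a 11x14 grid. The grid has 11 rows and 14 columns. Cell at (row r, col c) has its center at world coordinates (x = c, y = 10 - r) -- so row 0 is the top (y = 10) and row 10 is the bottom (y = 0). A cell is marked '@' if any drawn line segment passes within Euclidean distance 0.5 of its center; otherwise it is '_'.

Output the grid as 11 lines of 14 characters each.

Answer: _______@______
_______@@@@@@@
____@@@@______
______________
______________
______________
______________
______________
______________
______________
______________

Derivation:
Segment 0: (4,8) -> (7,8)
Segment 1: (7,8) -> (7,10)
Segment 2: (7,10) -> (7,9)
Segment 3: (7,9) -> (9,9)
Segment 4: (9,9) -> (11,9)
Segment 5: (11,9) -> (13,9)
Segment 6: (13,9) -> (10,9)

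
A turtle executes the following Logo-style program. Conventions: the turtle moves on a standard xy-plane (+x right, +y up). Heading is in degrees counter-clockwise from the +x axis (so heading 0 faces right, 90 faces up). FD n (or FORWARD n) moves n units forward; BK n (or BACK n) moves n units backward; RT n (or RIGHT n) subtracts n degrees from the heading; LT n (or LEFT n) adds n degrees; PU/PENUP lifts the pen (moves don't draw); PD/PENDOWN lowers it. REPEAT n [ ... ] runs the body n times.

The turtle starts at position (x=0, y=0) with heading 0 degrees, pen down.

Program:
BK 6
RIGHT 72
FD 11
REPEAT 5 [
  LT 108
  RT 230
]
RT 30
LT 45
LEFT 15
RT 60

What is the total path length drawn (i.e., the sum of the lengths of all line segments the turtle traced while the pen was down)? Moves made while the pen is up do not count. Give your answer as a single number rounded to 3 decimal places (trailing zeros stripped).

Executing turtle program step by step:
Start: pos=(0,0), heading=0, pen down
BK 6: (0,0) -> (-6,0) [heading=0, draw]
RT 72: heading 0 -> 288
FD 11: (-6,0) -> (-2.601,-10.462) [heading=288, draw]
REPEAT 5 [
  -- iteration 1/5 --
  LT 108: heading 288 -> 36
  RT 230: heading 36 -> 166
  -- iteration 2/5 --
  LT 108: heading 166 -> 274
  RT 230: heading 274 -> 44
  -- iteration 3/5 --
  LT 108: heading 44 -> 152
  RT 230: heading 152 -> 282
  -- iteration 4/5 --
  LT 108: heading 282 -> 30
  RT 230: heading 30 -> 160
  -- iteration 5/5 --
  LT 108: heading 160 -> 268
  RT 230: heading 268 -> 38
]
RT 30: heading 38 -> 8
LT 45: heading 8 -> 53
LT 15: heading 53 -> 68
RT 60: heading 68 -> 8
Final: pos=(-2.601,-10.462), heading=8, 2 segment(s) drawn

Segment lengths:
  seg 1: (0,0) -> (-6,0), length = 6
  seg 2: (-6,0) -> (-2.601,-10.462), length = 11
Total = 17

Answer: 17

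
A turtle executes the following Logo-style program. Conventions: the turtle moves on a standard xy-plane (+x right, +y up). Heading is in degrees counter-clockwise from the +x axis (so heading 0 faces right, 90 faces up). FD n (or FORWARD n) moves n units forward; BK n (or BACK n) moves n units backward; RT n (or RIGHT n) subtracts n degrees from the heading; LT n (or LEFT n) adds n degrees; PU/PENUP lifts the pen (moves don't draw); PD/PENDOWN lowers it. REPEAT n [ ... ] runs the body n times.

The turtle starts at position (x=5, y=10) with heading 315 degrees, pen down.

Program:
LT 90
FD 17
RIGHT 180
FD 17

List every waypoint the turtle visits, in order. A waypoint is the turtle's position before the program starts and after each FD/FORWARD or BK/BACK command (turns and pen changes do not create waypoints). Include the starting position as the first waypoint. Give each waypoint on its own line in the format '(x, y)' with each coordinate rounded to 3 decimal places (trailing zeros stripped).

Executing turtle program step by step:
Start: pos=(5,10), heading=315, pen down
LT 90: heading 315 -> 45
FD 17: (5,10) -> (17.021,22.021) [heading=45, draw]
RT 180: heading 45 -> 225
FD 17: (17.021,22.021) -> (5,10) [heading=225, draw]
Final: pos=(5,10), heading=225, 2 segment(s) drawn
Waypoints (3 total):
(5, 10)
(17.021, 22.021)
(5, 10)

Answer: (5, 10)
(17.021, 22.021)
(5, 10)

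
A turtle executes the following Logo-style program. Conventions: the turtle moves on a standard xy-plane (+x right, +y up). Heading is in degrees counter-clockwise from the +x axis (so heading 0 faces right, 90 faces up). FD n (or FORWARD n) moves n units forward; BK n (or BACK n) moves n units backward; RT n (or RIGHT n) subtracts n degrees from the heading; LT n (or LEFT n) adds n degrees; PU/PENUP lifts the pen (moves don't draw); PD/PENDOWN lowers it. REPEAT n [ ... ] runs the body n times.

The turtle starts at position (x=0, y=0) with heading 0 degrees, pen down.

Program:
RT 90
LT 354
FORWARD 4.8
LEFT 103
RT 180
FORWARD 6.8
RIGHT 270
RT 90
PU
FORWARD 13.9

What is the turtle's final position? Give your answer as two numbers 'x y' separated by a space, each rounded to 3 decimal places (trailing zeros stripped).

Answer: -21.047 -7.296

Derivation:
Executing turtle program step by step:
Start: pos=(0,0), heading=0, pen down
RT 90: heading 0 -> 270
LT 354: heading 270 -> 264
FD 4.8: (0,0) -> (-0.502,-4.774) [heading=264, draw]
LT 103: heading 264 -> 7
RT 180: heading 7 -> 187
FD 6.8: (-0.502,-4.774) -> (-7.251,-5.602) [heading=187, draw]
RT 270: heading 187 -> 277
RT 90: heading 277 -> 187
PU: pen up
FD 13.9: (-7.251,-5.602) -> (-21.047,-7.296) [heading=187, move]
Final: pos=(-21.047,-7.296), heading=187, 2 segment(s) drawn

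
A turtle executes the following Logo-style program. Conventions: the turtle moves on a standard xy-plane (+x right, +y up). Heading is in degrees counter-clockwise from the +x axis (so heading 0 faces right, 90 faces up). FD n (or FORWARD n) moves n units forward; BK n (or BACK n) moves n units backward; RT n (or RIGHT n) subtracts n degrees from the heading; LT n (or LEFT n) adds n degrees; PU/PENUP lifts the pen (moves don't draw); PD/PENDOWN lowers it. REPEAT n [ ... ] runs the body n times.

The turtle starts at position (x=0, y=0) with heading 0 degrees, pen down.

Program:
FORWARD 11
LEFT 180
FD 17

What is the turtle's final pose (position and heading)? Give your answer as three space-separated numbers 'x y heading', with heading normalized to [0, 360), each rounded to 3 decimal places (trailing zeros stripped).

Executing turtle program step by step:
Start: pos=(0,0), heading=0, pen down
FD 11: (0,0) -> (11,0) [heading=0, draw]
LT 180: heading 0 -> 180
FD 17: (11,0) -> (-6,0) [heading=180, draw]
Final: pos=(-6,0), heading=180, 2 segment(s) drawn

Answer: -6 0 180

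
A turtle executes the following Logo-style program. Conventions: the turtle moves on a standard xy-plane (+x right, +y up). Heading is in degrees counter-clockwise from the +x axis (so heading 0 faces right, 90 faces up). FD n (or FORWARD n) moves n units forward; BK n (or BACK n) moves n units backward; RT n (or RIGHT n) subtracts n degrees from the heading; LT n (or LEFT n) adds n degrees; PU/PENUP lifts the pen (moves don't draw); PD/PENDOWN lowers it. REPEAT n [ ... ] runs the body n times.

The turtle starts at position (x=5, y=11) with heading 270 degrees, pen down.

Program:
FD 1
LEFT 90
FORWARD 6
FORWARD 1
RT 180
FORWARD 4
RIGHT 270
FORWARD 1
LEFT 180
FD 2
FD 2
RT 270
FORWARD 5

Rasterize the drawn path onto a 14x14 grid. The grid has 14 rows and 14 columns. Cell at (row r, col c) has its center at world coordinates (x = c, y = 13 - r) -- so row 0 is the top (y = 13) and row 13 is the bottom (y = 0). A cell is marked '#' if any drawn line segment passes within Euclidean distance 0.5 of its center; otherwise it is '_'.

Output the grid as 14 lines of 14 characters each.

Answer: ___######_____
________#_____
_____#__#_____
_____########_
________#_____
______________
______________
______________
______________
______________
______________
______________
______________
______________

Derivation:
Segment 0: (5,11) -> (5,10)
Segment 1: (5,10) -> (11,10)
Segment 2: (11,10) -> (12,10)
Segment 3: (12,10) -> (8,10)
Segment 4: (8,10) -> (8,9)
Segment 5: (8,9) -> (8,11)
Segment 6: (8,11) -> (8,13)
Segment 7: (8,13) -> (3,13)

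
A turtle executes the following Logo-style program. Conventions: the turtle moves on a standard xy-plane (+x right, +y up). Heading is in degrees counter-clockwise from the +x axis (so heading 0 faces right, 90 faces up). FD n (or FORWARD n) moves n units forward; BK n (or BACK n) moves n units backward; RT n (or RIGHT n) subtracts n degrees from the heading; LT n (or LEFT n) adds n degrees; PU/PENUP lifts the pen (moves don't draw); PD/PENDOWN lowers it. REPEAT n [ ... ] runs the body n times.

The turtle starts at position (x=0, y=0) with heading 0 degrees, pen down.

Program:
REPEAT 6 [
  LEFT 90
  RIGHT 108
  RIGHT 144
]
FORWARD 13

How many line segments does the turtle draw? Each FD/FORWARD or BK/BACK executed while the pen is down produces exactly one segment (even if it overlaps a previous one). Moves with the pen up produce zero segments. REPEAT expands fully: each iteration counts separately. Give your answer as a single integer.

Executing turtle program step by step:
Start: pos=(0,0), heading=0, pen down
REPEAT 6 [
  -- iteration 1/6 --
  LT 90: heading 0 -> 90
  RT 108: heading 90 -> 342
  RT 144: heading 342 -> 198
  -- iteration 2/6 --
  LT 90: heading 198 -> 288
  RT 108: heading 288 -> 180
  RT 144: heading 180 -> 36
  -- iteration 3/6 --
  LT 90: heading 36 -> 126
  RT 108: heading 126 -> 18
  RT 144: heading 18 -> 234
  -- iteration 4/6 --
  LT 90: heading 234 -> 324
  RT 108: heading 324 -> 216
  RT 144: heading 216 -> 72
  -- iteration 5/6 --
  LT 90: heading 72 -> 162
  RT 108: heading 162 -> 54
  RT 144: heading 54 -> 270
  -- iteration 6/6 --
  LT 90: heading 270 -> 0
  RT 108: heading 0 -> 252
  RT 144: heading 252 -> 108
]
FD 13: (0,0) -> (-4.017,12.364) [heading=108, draw]
Final: pos=(-4.017,12.364), heading=108, 1 segment(s) drawn
Segments drawn: 1

Answer: 1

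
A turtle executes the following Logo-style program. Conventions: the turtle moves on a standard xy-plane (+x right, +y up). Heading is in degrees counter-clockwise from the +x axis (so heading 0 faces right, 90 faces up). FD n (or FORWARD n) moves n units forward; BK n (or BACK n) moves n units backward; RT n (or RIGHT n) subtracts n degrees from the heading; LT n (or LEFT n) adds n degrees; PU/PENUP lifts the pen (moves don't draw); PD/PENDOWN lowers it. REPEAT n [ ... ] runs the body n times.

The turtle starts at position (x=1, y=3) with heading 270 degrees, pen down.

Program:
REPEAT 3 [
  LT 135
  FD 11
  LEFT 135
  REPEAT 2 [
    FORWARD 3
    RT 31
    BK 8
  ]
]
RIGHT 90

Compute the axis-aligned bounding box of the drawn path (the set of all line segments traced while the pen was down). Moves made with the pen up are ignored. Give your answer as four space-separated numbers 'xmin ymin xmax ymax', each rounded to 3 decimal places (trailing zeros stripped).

Executing turtle program step by step:
Start: pos=(1,3), heading=270, pen down
REPEAT 3 [
  -- iteration 1/3 --
  LT 135: heading 270 -> 45
  FD 11: (1,3) -> (8.778,10.778) [heading=45, draw]
  LT 135: heading 45 -> 180
  REPEAT 2 [
    -- iteration 1/2 --
    FD 3: (8.778,10.778) -> (5.778,10.778) [heading=180, draw]
    RT 31: heading 180 -> 149
    BK 8: (5.778,10.778) -> (12.636,6.658) [heading=149, draw]
    -- iteration 2/2 --
    FD 3: (12.636,6.658) -> (10.064,8.203) [heading=149, draw]
    RT 31: heading 149 -> 118
    BK 8: (10.064,8.203) -> (13.82,1.139) [heading=118, draw]
  ]
  -- iteration 2/3 --
  LT 135: heading 118 -> 253
  FD 11: (13.82,1.139) -> (10.604,-9.38) [heading=253, draw]
  LT 135: heading 253 -> 28
  REPEAT 2 [
    -- iteration 1/2 --
    FD 3: (10.604,-9.38) -> (13.253,-7.972) [heading=28, draw]
    RT 31: heading 28 -> 357
    BK 8: (13.253,-7.972) -> (5.264,-7.553) [heading=357, draw]
    -- iteration 2/2 --
    FD 3: (5.264,-7.553) -> (8.259,-7.71) [heading=357, draw]
    RT 31: heading 357 -> 326
    BK 8: (8.259,-7.71) -> (1.627,-3.236) [heading=326, draw]
  ]
  -- iteration 3/3 --
  LT 135: heading 326 -> 101
  FD 11: (1.627,-3.236) -> (-0.472,7.562) [heading=101, draw]
  LT 135: heading 101 -> 236
  REPEAT 2 [
    -- iteration 1/2 --
    FD 3: (-0.472,7.562) -> (-2.149,5.074) [heading=236, draw]
    RT 31: heading 236 -> 205
    BK 8: (-2.149,5.074) -> (5.101,8.455) [heading=205, draw]
    -- iteration 2/2 --
    FD 3: (5.101,8.455) -> (2.382,7.188) [heading=205, draw]
    RT 31: heading 205 -> 174
    BK 8: (2.382,7.188) -> (10.338,6.351) [heading=174, draw]
  ]
]
RT 90: heading 174 -> 84
Final: pos=(10.338,6.351), heading=84, 15 segment(s) drawn

Segment endpoints: x in {-2.149, -0.472, 1, 1.627, 2.382, 5.101, 5.264, 5.778, 8.259, 8.778, 10.064, 10.338, 10.604, 12.636, 13.253, 13.82}, y in {-9.38, -7.972, -7.71, -7.553, -3.236, 1.139, 3, 5.074, 6.351, 6.658, 7.188, 7.562, 8.203, 8.455, 10.778, 10.778}
xmin=-2.149, ymin=-9.38, xmax=13.82, ymax=10.778

Answer: -2.149 -9.38 13.82 10.778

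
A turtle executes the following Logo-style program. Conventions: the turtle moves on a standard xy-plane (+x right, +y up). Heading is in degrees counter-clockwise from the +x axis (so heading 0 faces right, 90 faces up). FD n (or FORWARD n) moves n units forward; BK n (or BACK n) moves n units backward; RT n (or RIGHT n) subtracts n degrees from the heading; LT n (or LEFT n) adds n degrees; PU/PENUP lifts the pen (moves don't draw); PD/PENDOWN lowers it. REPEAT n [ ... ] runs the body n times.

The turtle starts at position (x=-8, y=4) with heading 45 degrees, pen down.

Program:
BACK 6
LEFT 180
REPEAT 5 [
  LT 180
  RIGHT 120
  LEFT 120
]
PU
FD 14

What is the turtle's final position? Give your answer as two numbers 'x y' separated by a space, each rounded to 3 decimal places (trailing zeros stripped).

Executing turtle program step by step:
Start: pos=(-8,4), heading=45, pen down
BK 6: (-8,4) -> (-12.243,-0.243) [heading=45, draw]
LT 180: heading 45 -> 225
REPEAT 5 [
  -- iteration 1/5 --
  LT 180: heading 225 -> 45
  RT 120: heading 45 -> 285
  LT 120: heading 285 -> 45
  -- iteration 2/5 --
  LT 180: heading 45 -> 225
  RT 120: heading 225 -> 105
  LT 120: heading 105 -> 225
  -- iteration 3/5 --
  LT 180: heading 225 -> 45
  RT 120: heading 45 -> 285
  LT 120: heading 285 -> 45
  -- iteration 4/5 --
  LT 180: heading 45 -> 225
  RT 120: heading 225 -> 105
  LT 120: heading 105 -> 225
  -- iteration 5/5 --
  LT 180: heading 225 -> 45
  RT 120: heading 45 -> 285
  LT 120: heading 285 -> 45
]
PU: pen up
FD 14: (-12.243,-0.243) -> (-2.343,9.657) [heading=45, move]
Final: pos=(-2.343,9.657), heading=45, 1 segment(s) drawn

Answer: -2.343 9.657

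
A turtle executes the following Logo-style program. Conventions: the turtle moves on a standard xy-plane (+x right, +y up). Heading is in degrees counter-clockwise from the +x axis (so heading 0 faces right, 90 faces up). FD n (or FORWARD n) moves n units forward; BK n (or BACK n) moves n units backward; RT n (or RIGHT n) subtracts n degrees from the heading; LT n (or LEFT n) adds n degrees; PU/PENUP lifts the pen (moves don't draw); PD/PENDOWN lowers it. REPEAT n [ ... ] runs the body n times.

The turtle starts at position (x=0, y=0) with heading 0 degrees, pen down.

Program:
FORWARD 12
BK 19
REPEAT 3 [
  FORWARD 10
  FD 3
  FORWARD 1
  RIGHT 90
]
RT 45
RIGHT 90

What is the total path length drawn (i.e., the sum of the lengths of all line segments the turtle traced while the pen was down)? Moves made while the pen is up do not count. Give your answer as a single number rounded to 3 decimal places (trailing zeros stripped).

Answer: 73

Derivation:
Executing turtle program step by step:
Start: pos=(0,0), heading=0, pen down
FD 12: (0,0) -> (12,0) [heading=0, draw]
BK 19: (12,0) -> (-7,0) [heading=0, draw]
REPEAT 3 [
  -- iteration 1/3 --
  FD 10: (-7,0) -> (3,0) [heading=0, draw]
  FD 3: (3,0) -> (6,0) [heading=0, draw]
  FD 1: (6,0) -> (7,0) [heading=0, draw]
  RT 90: heading 0 -> 270
  -- iteration 2/3 --
  FD 10: (7,0) -> (7,-10) [heading=270, draw]
  FD 3: (7,-10) -> (7,-13) [heading=270, draw]
  FD 1: (7,-13) -> (7,-14) [heading=270, draw]
  RT 90: heading 270 -> 180
  -- iteration 3/3 --
  FD 10: (7,-14) -> (-3,-14) [heading=180, draw]
  FD 3: (-3,-14) -> (-6,-14) [heading=180, draw]
  FD 1: (-6,-14) -> (-7,-14) [heading=180, draw]
  RT 90: heading 180 -> 90
]
RT 45: heading 90 -> 45
RT 90: heading 45 -> 315
Final: pos=(-7,-14), heading=315, 11 segment(s) drawn

Segment lengths:
  seg 1: (0,0) -> (12,0), length = 12
  seg 2: (12,0) -> (-7,0), length = 19
  seg 3: (-7,0) -> (3,0), length = 10
  seg 4: (3,0) -> (6,0), length = 3
  seg 5: (6,0) -> (7,0), length = 1
  seg 6: (7,0) -> (7,-10), length = 10
  seg 7: (7,-10) -> (7,-13), length = 3
  seg 8: (7,-13) -> (7,-14), length = 1
  seg 9: (7,-14) -> (-3,-14), length = 10
  seg 10: (-3,-14) -> (-6,-14), length = 3
  seg 11: (-6,-14) -> (-7,-14), length = 1
Total = 73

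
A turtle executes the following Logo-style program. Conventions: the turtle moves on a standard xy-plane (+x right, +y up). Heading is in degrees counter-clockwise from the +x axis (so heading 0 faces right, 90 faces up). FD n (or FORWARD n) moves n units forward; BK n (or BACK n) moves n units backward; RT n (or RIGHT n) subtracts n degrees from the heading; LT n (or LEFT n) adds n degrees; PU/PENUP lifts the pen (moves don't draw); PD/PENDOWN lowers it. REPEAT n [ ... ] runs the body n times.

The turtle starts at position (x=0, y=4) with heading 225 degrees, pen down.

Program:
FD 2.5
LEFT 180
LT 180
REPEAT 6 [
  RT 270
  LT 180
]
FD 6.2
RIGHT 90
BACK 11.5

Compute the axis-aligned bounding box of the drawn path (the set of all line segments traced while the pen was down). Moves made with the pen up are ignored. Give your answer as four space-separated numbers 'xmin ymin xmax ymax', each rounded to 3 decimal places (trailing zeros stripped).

Executing turtle program step by step:
Start: pos=(0,4), heading=225, pen down
FD 2.5: (0,4) -> (-1.768,2.232) [heading=225, draw]
LT 180: heading 225 -> 45
LT 180: heading 45 -> 225
REPEAT 6 [
  -- iteration 1/6 --
  RT 270: heading 225 -> 315
  LT 180: heading 315 -> 135
  -- iteration 2/6 --
  RT 270: heading 135 -> 225
  LT 180: heading 225 -> 45
  -- iteration 3/6 --
  RT 270: heading 45 -> 135
  LT 180: heading 135 -> 315
  -- iteration 4/6 --
  RT 270: heading 315 -> 45
  LT 180: heading 45 -> 225
  -- iteration 5/6 --
  RT 270: heading 225 -> 315
  LT 180: heading 315 -> 135
  -- iteration 6/6 --
  RT 270: heading 135 -> 225
  LT 180: heading 225 -> 45
]
FD 6.2: (-1.768,2.232) -> (2.616,6.616) [heading=45, draw]
RT 90: heading 45 -> 315
BK 11.5: (2.616,6.616) -> (-5.515,14.748) [heading=315, draw]
Final: pos=(-5.515,14.748), heading=315, 3 segment(s) drawn

Segment endpoints: x in {-5.515, -1.768, 0, 2.616}, y in {2.232, 4, 6.616, 14.748}
xmin=-5.515, ymin=2.232, xmax=2.616, ymax=14.748

Answer: -5.515 2.232 2.616 14.748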